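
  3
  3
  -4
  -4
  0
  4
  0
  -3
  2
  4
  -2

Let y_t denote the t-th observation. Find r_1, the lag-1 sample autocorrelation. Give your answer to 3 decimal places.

0.065

Mean ȳ = (3 + 3 − 4 − 4 + 0 + 4 + 0 − 3 + 2 + 4 − 2)/11 = 0.2727
Numerator Σ_{t=1}^{10}(y_t−ȳ)(y_{t+1}−ȳ) = 6.3802
Denominator Σ(y_t−ȳ)² = 98.1818
r_1 = 6.3802 / 98.1818 = 0.065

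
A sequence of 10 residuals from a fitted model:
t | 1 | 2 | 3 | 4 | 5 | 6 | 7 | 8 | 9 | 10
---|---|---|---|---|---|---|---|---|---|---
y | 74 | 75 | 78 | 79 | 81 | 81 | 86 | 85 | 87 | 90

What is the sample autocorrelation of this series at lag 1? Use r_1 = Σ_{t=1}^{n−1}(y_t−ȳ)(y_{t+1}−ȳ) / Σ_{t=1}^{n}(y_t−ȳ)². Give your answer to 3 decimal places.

0.639

Mean ȳ = (74 + 75 + 78 + 79 + 81 + 81 + 86 + 85 + 87 + 90)/10 = 81.6000
Numerator Σ_{t=1}^{9}(y_t−ȳ)(y_{t+1}−ȳ) = 161.2400
Denominator Σ(y_t−ȳ)² = 252.4000
r_1 = 161.2400 / 252.4000 = 0.639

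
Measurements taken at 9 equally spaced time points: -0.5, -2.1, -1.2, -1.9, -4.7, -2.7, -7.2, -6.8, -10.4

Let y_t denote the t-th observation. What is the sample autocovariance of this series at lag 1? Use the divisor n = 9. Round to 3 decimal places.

Mean ȳ = (-0.5 − 2.1 − 1.2 − 1.9 − 4.7 − 2.7 − 7.2 − 6.8 − 10.4)/9 = -4.1667
Σ_{t=1}^{8}(y_t−ȳ)(y_{t+1}−ȳ) = 38.3956
γ_1 = 38.3956 / 9 = 4.266

4.266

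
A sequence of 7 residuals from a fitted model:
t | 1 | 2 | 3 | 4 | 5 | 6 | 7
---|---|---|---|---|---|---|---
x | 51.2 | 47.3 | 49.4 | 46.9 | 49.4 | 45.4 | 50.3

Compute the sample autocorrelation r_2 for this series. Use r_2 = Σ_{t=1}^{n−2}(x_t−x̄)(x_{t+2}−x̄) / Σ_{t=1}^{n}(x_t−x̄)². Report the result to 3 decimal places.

0.455

Mean x̄ = (51.2 + 47.3 + 49.4 + 46.9 + 49.4 + 45.4 + 50.3)/7 = 48.5571
Σ(x_t−x̄)(x_{t+2}−x̄) = (2.2276) + (2.0833) + (0.7104) + (5.2318) + (1.4690) = 11.7220
Denominator Σ(x_t−x̄)² = 25.7371
r_2 = 11.7220 / 25.7371 = 0.455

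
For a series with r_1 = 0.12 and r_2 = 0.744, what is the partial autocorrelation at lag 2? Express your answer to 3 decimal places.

0.740

φ_{22} = (r_2 − r_1²) / (1 − r_1²)
r_1² = (0.12)² = 0.0144
Numerator = 0.744 − 0.0144 = 0.7296; denominator = 1 − 0.0144 = 0.9856
φ_{22} = 0.7296 / 0.9856 = 0.740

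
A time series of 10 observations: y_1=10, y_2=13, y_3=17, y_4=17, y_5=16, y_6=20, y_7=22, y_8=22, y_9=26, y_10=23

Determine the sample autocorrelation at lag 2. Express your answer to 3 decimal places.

Mean ȳ = (10 + 13 + 17 + 17 + 16 + 20 + 22 + 22 + 26 + 23)/10 = 18.6000
Numerator Σ_{t=1}^{8}(y_t−ȳ)(y_{t+2}−ȳ) = 60.6800
Denominator Σ(y_t−ȳ)² = 216.4000
r_2 = 60.6800 / 216.4000 = 0.280

0.280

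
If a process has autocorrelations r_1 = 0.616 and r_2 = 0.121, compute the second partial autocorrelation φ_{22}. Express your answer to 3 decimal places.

-0.416

φ_{22} = (r_2 − r_1²) / (1 − r_1²)
r_1² = (0.616)² = 0.379456
Numerator = 0.121 − 0.3795 = -0.2585; denominator = 1 − 0.3795 = 0.6205
φ_{22} = -0.2585 / 0.6205 = -0.416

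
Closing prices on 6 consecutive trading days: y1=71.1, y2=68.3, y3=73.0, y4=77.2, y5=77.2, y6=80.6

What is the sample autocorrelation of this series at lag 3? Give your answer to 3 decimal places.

-0.337

Mean ȳ = (71.1 + 68.3 + 73.0 + 77.2 + 77.2 + 80.6)/6 = 74.5667
Numerator Σ_{t=1}^{3}(y_t−ȳ)(y_{t+3}−ȳ) = -35.0833
Denominator Σ(y_t−ȳ)² = 104.0133
r_3 = -35.0833 / 104.0133 = -0.337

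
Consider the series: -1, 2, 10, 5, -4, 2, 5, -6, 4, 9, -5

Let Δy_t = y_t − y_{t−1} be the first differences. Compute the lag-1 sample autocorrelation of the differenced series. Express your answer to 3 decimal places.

First differences Δy: 3, 8, -5, -9, 6, 3, -11, 10, 5, -14
Mean of differences = -0.4000
Numerator Σ(Δy_t−Δȳ)(Δy_{t+1}−Δȳ) = -167.3600
Denominator Σ(Δy_t−Δȳ)² = 664.4000
r_1(Δy) = -167.3600 / 664.4000 = -0.252

-0.252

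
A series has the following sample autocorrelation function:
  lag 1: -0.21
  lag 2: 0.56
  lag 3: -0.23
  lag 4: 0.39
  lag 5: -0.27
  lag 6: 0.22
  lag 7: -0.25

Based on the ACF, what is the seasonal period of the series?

The largest autocorrelation is r_2 = 0.56, with weaker echoes at lags 4 (0.39) and 6 (0.22); the remaining lags stay at or below -0.21.
The dominant spike at lag 2 indicates a seasonal period of 2.

2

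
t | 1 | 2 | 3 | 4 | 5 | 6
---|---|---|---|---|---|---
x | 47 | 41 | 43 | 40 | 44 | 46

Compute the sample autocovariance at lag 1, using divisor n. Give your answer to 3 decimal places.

Mean x̄ = (47 + 41 + 43 + 40 + 44 + 46)/6 = 43.5000
Deviations: 3.5000, -2.5000, -0.5000, -3.5000, 0.5000, 2.5000
Σ_{t=1}^{5}(x_t−x̄)(x_{t+1}−x̄) = -6.2500
γ_1 = -6.2500 / 6 = -1.042

-1.042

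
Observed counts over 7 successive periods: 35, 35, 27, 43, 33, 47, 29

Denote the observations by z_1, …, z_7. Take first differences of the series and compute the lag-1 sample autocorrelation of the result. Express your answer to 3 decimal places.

-0.716

First differences Δz: 0, -8, 16, -10, 14, -18
Mean of differences = -1.0000
Numerator Σ(Δz_t−Δz̄)(Δz_{t+1}−Δz̄) = -669.0000
Denominator Σ(Δz_t−Δz̄)² = 934.0000
r_1(Δz) = -669.0000 / 934.0000 = -0.716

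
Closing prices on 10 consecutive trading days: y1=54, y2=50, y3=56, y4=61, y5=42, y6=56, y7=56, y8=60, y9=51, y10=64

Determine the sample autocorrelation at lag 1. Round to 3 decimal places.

-0.379

Mean ȳ = (54 + 50 + 56 + 61 + 42 + 56 + 56 + 60 + 51 + 64)/10 = 55.0000
Numerator Σ_{t=1}^{9}(y_t−ȳ)(y_{t+1}−ȳ) = -135.0000
Denominator Σ(y_t−ȳ)² = 356.0000
r_1 = -135.0000 / 356.0000 = -0.379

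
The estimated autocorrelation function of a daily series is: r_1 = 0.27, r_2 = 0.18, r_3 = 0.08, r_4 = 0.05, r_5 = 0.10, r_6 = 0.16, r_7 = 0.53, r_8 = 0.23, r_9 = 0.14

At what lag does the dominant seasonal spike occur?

The largest autocorrelation is r_7 = 0.53; the remaining lags stay at or below 0.27. The elevated value at lag 1 (0.27), dropping to 0.18 at lag 2, reflects decaying short-term dependence rather than seasonality.
The dominant spike at lag 7 indicates a seasonal period of 7.

7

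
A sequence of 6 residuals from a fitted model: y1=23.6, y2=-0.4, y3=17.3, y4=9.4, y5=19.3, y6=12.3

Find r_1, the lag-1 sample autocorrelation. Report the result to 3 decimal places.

Mean ȳ = (23.6 − 0.4 + 17.3 + 9.4 + 19.3 + 12.3)/6 = 13.5833
Deviations from mean: 10.0167, -13.9833, 3.7167, -4.1833, 5.7167, -1.2833
Σ(y_t−ȳ)(y_{t+1}−ȳ) = (-140.0664) + (-51.9714) + (-15.5481) + (-23.9147) + (-7.3364) = -238.8369
Denominator Σ(y_t−ȳ)² = 361.5083
r_1 = -238.8369 / 361.5083 = -0.661

-0.661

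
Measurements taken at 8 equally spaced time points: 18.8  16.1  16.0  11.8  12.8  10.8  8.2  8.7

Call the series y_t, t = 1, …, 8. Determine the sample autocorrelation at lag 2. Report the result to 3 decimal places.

0.261

Mean ȳ = (18.8 + 16.1 + 16.0 + 11.8 + 12.8 + 10.8 + 8.2 + 8.7)/8 = 12.9000
Σ(y_t−ȳ)(y_{t+2}−ȳ) = (18.2900) + (-3.5200) + (-0.3100) + (2.3100) + (0.4700) + (8.8200) = 26.0600
Denominator Σ(y_t−ȳ)² = 100.0200
r_2 = 26.0600 / 100.0200 = 0.261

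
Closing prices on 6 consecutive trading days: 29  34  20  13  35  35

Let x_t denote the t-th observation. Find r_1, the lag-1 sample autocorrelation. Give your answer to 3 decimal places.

0.044

Mean x̄ = (29 + 34 + 20 + 13 + 35 + 35)/6 = 27.6667
Σ(x_t−x̄)(x_{t+1}−x̄) = (8.4444) + (-48.5556) + (112.4444) + (-107.5556) + (53.7778) = 18.5556
Denominator Σ(x_t−x̄)² = 423.3333
r_1 = 18.5556 / 423.3333 = 0.044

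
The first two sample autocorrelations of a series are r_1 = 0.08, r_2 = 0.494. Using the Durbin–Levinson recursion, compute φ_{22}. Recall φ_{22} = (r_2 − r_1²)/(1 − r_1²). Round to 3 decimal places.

φ_{22} = (r_2 − r_1²) / (1 − r_1²)
r_1² = (0.08)² = 0.0064
Numerator = 0.494 − 0.0064 = 0.4876; denominator = 1 − 0.0064 = 0.9936
φ_{22} = 0.4876 / 0.9936 = 0.491

0.491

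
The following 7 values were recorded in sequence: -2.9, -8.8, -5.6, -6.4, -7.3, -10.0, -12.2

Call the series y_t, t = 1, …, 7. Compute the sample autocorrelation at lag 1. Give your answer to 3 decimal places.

Mean ȳ = (-2.9 − 8.8 − 5.6 − 6.4 − 7.3 − 10.0 − 12.2)/7 = -7.6000
Deviations from mean: 4.7000, -1.2000, 2.0000, 1.2000, 0.3000, -2.4000, -4.6000
Σ(y_t−ȳ)(y_{t+1}−ȳ) = (-5.6400) + (-2.4000) + (2.4000) + (0.3600) + (-0.7200) + (11.0400) = 5.0400
Denominator Σ(y_t−ȳ)² = 55.9800
r_1 = 5.0400 / 55.9800 = 0.090

0.090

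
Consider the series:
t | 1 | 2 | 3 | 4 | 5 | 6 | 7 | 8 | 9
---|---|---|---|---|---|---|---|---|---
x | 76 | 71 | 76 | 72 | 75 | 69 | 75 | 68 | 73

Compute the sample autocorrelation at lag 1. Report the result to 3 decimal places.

-0.617

Mean x̄ = (76 + 71 + 76 + 72 + 75 + 69 + 75 + 68 + 73)/9 = 72.7778
Numerator Σ_{t=1}^{8}(x_t−x̄)(x_{t+1}−x̄) = -44.1605
Denominator Σ(x_t−x̄)² = 71.5556
r_1 = -44.1605 / 71.5556 = -0.617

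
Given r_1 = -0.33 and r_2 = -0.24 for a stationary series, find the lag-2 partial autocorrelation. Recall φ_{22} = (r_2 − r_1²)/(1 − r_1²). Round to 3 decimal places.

-0.392

φ_{22} = (r_2 − r_1²) / (1 − r_1²)
r_1² = (-0.33)² = 0.1089
Numerator = -0.24 − 0.1089 = -0.3489; denominator = 1 − 0.1089 = 0.8911
φ_{22} = -0.3489 / 0.8911 = -0.392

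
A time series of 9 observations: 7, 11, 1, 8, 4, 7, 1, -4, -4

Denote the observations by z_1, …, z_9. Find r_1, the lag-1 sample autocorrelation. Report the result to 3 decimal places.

0.295

Mean z̄ = (7 + 11 + 1 + 8 + 4 + 7 + 1 − 4 − 4)/9 = 3.4444
Numerator Σ_{t=1}^{8}(z_t−z̄)(z_{t+1}−z̄) = 66.6914
Denominator Σ(z_t−z̄)² = 226.2222
r_1 = 66.6914 / 226.2222 = 0.295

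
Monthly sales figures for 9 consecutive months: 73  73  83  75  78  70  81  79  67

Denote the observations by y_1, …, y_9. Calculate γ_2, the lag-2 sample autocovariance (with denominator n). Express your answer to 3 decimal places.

-5.303

Mean ȳ = (73 + 73 + 83 + 75 + 78 + 70 + 81 + 79 + 67)/9 = 75.4444
Σ_{t=1}^{7}(y_t−ȳ)(y_{t+2}−ȳ) = -47.7284
γ_2 = -47.7284 / 9 = -5.303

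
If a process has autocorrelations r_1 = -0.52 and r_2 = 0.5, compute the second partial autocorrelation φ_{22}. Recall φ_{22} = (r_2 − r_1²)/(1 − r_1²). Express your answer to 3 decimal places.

0.315

φ_{22} = (r_2 − r_1²) / (1 − r_1²)
r_1² = (-0.52)² = 0.2704
Numerator = 0.5 − 0.2704 = 0.2296; denominator = 1 − 0.2704 = 0.7296
φ_{22} = 0.2296 / 0.7296 = 0.315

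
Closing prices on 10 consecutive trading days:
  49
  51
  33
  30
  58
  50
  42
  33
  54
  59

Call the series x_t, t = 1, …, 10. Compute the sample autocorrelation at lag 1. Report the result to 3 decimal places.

0.047

Mean x̄ = (49 + 51 + 33 + 30 + 58 + 50 + 42 + 33 + 54 + 59)/10 = 45.9000
Numerator Σ_{t=1}^{9}(x_t−x̄)(x_{t+1}−x̄) = 48.2900
Denominator Σ(x_t−x̄)² = 1036.9000
r_1 = 48.2900 / 1036.9000 = 0.047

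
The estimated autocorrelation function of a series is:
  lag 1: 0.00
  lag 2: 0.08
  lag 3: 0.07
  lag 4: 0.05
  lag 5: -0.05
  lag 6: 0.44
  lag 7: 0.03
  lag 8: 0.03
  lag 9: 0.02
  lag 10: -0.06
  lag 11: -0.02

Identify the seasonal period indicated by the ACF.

The largest autocorrelation is r_6 = 0.44; the remaining lags stay at or below 0.08.
The dominant spike at lag 6 indicates a seasonal period of 6.

6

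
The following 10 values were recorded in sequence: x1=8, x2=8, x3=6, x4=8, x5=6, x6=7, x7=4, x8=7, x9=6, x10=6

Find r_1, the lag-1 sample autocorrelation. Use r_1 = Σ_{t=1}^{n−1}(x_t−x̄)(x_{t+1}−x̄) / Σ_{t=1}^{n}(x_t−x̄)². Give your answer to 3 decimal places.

Mean x̄ = (8 + 8 + 6 + 8 + 6 + 7 + 4 + 7 + 6 + 6)/10 = 6.6000
Numerator Σ_{t=1}^{9}(x_t−x̄)(x_{t+1}−x̄) = -2.7600
Denominator Σ(x_t−x̄)² = 14.4000
r_1 = -2.7600 / 14.4000 = -0.192

-0.192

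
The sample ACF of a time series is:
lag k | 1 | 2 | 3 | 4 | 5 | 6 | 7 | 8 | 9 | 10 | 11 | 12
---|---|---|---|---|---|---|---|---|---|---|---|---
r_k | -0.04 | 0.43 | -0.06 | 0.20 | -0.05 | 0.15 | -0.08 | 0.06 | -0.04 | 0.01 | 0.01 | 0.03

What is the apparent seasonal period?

2

The largest autocorrelation is r_2 = 0.43, with weaker echoes at lags 4 (0.20) and 6 (0.15); the remaining lags stay at or below 0.06.
The dominant spike at lag 2 indicates a seasonal period of 2.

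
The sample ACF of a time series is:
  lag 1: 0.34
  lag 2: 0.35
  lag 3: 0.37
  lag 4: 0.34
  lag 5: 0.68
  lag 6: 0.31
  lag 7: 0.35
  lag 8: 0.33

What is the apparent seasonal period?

5

The largest autocorrelation is r_5 = 0.68; the remaining lags stay at or below 0.37.
The dominant spike at lag 5 indicates a seasonal period of 5.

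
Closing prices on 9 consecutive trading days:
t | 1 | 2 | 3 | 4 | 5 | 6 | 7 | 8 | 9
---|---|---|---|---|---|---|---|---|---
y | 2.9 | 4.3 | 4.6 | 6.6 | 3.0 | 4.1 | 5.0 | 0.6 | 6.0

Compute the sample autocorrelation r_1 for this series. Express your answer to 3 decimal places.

-0.442

Mean ȳ = (2.9 + 4.3 + 4.6 + 6.6 + 3.0 + 4.1 + 5.0 + 0.6 + 6.0)/9 = 4.1222
Numerator Σ_{t=1}^{8}(y_t−ȳ)(y_{t+1}−ȳ) = -11.4294
Denominator Σ(y_t−ȳ)² = 25.8556
r_1 = -11.4294 / 25.8556 = -0.442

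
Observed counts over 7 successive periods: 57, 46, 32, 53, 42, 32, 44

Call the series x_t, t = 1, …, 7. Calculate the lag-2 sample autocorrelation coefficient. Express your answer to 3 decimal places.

-0.410

Mean x̄ = (57 + 46 + 32 + 53 + 42 + 32 + 44)/7 = 43.7143
Numerator Σ_{t=1}^{5}(x_t−x̄)(x_{t+2}−x̄) = -223.5918
Denominator Σ(x_t−x̄)² = 545.4286
r_2 = -223.5918 / 545.4286 = -0.410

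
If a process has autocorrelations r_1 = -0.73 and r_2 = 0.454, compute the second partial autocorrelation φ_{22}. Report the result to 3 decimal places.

-0.169

φ_{22} = (r_2 − r_1²) / (1 − r_1²)
r_1² = (-0.73)² = 0.5329
Numerator = 0.454 − 0.5329 = -0.0789; denominator = 1 − 0.5329 = 0.4671
φ_{22} = -0.0789 / 0.4671 = -0.169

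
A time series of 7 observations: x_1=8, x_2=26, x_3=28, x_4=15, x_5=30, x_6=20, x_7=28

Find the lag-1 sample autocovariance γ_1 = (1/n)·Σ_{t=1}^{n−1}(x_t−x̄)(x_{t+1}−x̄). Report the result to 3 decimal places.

Mean x̄ = (8 + 26 + 28 + 15 + 30 + 20 + 28)/7 = 22.1429
Deviations: -14.1429, 3.8571, 5.8571, -7.1429, 7.8571, -2.1429, 5.8571
Σ_{t=1}^{6}(x_t−x̄)(x_{t+1}−x̄) = -159.3061
γ_1 = -159.3061 / 7 = -22.758

-22.758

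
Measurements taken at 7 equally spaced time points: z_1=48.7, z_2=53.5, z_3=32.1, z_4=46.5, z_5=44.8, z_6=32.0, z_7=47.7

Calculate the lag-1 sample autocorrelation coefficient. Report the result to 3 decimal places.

-0.370

Mean z̄ = (48.7 + 53.5 + 32.1 + 46.5 + 44.8 + 32.0 + 47.7)/7 = 43.6143
Deviations from mean: 5.0857, 9.8857, -11.5143, 2.8857, 1.1857, -11.6143, 4.0857
Σ(z_t−z̄)(z_{t+1}−z̄) = (50.2759) + (-113.8269) + (-33.2269) + (3.4216) + (-13.7712) + (-47.4527) = -154.5802
Denominator Σ(z_t−z̄)² = 417.4886
r_1 = -154.5802 / 417.4886 = -0.370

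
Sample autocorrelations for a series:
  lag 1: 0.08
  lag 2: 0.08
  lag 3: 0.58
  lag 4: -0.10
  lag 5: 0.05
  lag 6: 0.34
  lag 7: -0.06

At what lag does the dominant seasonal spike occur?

3

The largest autocorrelation is r_3 = 0.58, with a weaker echo at lag 6 (0.34); the remaining lags stay at or below 0.08.
The dominant spike at lag 3 indicates a seasonal period of 3.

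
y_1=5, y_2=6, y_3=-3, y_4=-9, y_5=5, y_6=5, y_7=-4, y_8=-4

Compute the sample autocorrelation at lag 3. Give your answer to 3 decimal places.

-0.058

Mean ȳ = (5 + 6 − 3 − 9 + 5 + 5 − 4 − 4)/8 = 0.1250
Deviations from mean: 4.8750, 5.8750, -3.1250, -9.1250, 4.8750, 4.8750, -4.1250, -4.1250
Numerator Σ_{t=1}^{5}(y_t−ȳ)(y_{t+3}−ȳ) = -13.5469
Denominator Σ(y_t−ȳ)² = 232.8750
r_3 = -13.5469 / 232.8750 = -0.058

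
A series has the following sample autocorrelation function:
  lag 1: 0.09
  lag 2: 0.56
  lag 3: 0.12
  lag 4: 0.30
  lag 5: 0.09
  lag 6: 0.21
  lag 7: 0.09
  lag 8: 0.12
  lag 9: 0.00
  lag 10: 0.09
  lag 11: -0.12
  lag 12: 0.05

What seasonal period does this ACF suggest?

The largest autocorrelation is r_2 = 0.56, with weaker echoes at lags 4 (0.30) and 6 (0.21); the remaining lags stay at or below 0.12.
The dominant spike at lag 2 indicates a seasonal period of 2.

2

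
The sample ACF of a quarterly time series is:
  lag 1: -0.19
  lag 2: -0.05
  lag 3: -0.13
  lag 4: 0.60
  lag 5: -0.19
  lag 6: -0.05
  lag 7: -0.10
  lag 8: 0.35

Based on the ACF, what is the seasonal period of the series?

The largest autocorrelation is r_4 = 0.60, with a weaker echo at lag 8 (0.35); the remaining lags stay at or below -0.05.
The dominant spike at lag 4 indicates a seasonal period of 4.

4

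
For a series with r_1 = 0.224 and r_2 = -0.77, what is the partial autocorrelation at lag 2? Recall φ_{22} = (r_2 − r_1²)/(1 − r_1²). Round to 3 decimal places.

φ_{22} = (r_2 − r_1²) / (1 − r_1²)
r_1² = (0.224)² = 0.050176
Numerator = -0.77 − 0.0502 = -0.8202; denominator = 1 − 0.0502 = 0.9498
φ_{22} = -0.8202 / 0.9498 = -0.864

-0.864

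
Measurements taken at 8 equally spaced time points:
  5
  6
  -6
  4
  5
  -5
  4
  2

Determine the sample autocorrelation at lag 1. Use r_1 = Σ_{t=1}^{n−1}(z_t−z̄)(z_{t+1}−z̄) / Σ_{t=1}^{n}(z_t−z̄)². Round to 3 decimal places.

Mean z̄ = (5 + 6 − 6 + 4 + 5 − 5 + 4 + 2)/8 = 1.8750
Deviations from mean: 3.1250, 4.1250, -7.8750, 2.1250, 3.1250, -6.8750, 2.1250, 0.1250
Σ(z_t−z̄)(z_{t+1}−z̄) = (12.8906) + (-32.4844) + (-16.7344) + (6.6406) + (-21.4844) + (-14.6094) + (0.2656) = -65.5156
Denominator Σ(z_t−z̄)² = 154.8750
r_1 = -65.5156 / 154.8750 = -0.423

-0.423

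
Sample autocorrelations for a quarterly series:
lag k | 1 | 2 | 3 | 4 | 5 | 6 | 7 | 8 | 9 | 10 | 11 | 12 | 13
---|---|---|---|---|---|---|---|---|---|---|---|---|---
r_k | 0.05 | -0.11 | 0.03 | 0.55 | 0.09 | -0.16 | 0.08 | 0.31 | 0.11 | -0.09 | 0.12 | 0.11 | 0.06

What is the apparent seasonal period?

4

The largest autocorrelation is r_4 = 0.55, with a weaker echo at lag 8 (0.31); the remaining lags stay at or below 0.12.
The dominant spike at lag 4 indicates a seasonal period of 4.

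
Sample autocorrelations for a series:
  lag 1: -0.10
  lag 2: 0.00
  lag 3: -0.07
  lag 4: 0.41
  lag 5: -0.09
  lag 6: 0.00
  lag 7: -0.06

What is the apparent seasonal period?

The largest autocorrelation is r_4 = 0.41; the remaining lags stay at or below 0.00.
The dominant spike at lag 4 indicates a seasonal period of 4.

4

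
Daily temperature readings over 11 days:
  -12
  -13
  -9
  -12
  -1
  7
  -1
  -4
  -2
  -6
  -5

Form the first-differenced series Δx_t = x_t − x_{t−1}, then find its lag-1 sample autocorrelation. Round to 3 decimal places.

First differences Δx: -1, 4, -3, 11, 8, -8, -3, 2, -4, 1
Mean of differences = 0.7000
Numerator Σ(Δx_t−Δx̄)(Δx_{t+1}−Δx̄) = -24.3900
Denominator Σ(Δx_t−Δx̄)² = 300.1000
r_1(Δx) = -24.3900 / 300.1000 = -0.081

-0.081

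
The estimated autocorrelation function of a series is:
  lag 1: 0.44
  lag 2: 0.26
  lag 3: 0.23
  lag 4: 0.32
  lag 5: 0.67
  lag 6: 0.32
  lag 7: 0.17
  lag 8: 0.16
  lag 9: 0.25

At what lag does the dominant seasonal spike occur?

The largest autocorrelation is r_5 = 0.67; the remaining lags stay at or below 0.44. The elevated value at lag 1 (0.44), dropping to 0.26 at lag 2, reflects decaying short-term dependence rather than seasonality.
The dominant spike at lag 5 indicates a seasonal period of 5.

5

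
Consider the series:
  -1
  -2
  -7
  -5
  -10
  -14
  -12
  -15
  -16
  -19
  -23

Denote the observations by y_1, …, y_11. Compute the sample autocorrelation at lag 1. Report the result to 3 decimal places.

Mean ȳ = (-1 − 2 − 7 − 5 − 10 − 14 − 12 − 15 − 16 − 19 − 23)/11 = -11.2727
Numerator Σ_{t=1}^{10}(y_t−ȳ)(y_{t+1}−ȳ) = 315.6529
Denominator Σ(y_t−ȳ)² = 492.1818
r_1 = 315.6529 / 492.1818 = 0.641

0.641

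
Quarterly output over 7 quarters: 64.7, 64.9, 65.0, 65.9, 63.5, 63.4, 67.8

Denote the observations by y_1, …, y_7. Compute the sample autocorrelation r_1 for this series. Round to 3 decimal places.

Mean ȳ = (64.7 + 64.9 + 65.0 + 65.9 + 63.5 + 63.4 + 67.8)/7 = 65.0286
Deviations from mean: -0.3286, -0.1286, -0.0286, 0.8714, -1.5286, -1.6286, 2.7714
Σ(y_t−ȳ)(y_{t+1}−ȳ) = (0.0422) + (0.0037) + (-0.0249) + (-1.3320) + (2.4894) + (-4.5135) = -3.3351
Denominator Σ(y_t−ȳ)² = 13.5543
r_1 = -3.3351 / 13.5543 = -0.246

-0.246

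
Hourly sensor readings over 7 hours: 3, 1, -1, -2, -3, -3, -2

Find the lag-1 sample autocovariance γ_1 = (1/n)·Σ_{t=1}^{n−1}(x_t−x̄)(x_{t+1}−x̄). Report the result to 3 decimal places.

Mean x̄ = (3 + 1 − 1 − 2 − 3 − 3 − 2)/7 = -1.0000
Σ_{t=1}^{6}(x_t−x̄)(x_{t+1}−x̄) = 16.0000
γ_1 = 16.0000 / 7 = 2.286

2.286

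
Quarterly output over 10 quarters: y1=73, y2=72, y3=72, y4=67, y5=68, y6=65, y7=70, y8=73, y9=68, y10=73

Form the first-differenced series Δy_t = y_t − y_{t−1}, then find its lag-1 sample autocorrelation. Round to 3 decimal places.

First differences Δy: -1, 0, -5, 1, -3, 5, 3, -5, 5
Mean of differences = 0.0000
Numerator Σ(Δy_t−Δȳ)(Δy_{t+1}−Δȳ) = -48.0000
Denominator Σ(Δy_t−Δȳ)² = 120.0000
r_1(Δy) = -48.0000 / 120.0000 = -0.400

-0.400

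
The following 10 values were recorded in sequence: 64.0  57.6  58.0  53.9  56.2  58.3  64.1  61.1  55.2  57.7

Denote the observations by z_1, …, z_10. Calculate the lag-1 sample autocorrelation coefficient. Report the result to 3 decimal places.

0.156

Mean z̄ = (64.0 + 57.6 + 58.0 + 53.9 + 56.2 + 58.3 + 64.1 + 61.1 + 55.2 + 57.7)/10 = 58.6100
Numerator Σ_{t=1}^{9}(z_t−z̄)(z_{t+1}−z̄) = 16.7239
Denominator Σ(z_t−z̄)² = 107.3290
r_1 = 16.7239 / 107.3290 = 0.156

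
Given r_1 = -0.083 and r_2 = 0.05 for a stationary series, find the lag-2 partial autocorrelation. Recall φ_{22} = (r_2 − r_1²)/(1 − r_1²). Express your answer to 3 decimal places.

φ_{22} = (r_2 − r_1²) / (1 − r_1²)
r_1² = (-0.083)² = 0.006889
Numerator = 0.05 − 0.0069 = 0.0431; denominator = 1 − 0.0069 = 0.9931
φ_{22} = 0.0431 / 0.9931 = 0.043

0.043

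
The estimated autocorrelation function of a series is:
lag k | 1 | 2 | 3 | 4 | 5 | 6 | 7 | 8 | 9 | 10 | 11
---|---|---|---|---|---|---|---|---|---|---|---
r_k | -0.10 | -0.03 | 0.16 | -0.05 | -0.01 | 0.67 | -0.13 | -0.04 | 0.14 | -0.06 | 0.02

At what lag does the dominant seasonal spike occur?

6

The largest autocorrelation is r_6 = 0.67; the remaining lags stay at or below 0.16.
The dominant spike at lag 6 indicates a seasonal period of 6.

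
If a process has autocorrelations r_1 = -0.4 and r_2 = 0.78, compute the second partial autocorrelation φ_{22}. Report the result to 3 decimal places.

0.738

φ_{22} = (r_2 − r_1²) / (1 − r_1²)
r_1² = (-0.4)² = 0.16
Numerator = 0.78 − 0.1600 = 0.6200; denominator = 1 − 0.1600 = 0.8400
φ_{22} = 0.6200 / 0.8400 = 0.738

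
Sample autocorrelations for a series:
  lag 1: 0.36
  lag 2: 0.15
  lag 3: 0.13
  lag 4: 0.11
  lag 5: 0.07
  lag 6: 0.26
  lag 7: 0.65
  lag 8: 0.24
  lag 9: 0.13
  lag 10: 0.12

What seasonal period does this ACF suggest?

7

The largest autocorrelation is r_7 = 0.65; the remaining lags stay at or below 0.36. The elevated value at lag 1 (0.36), dropping to 0.15 at lag 2, reflects decaying short-term dependence rather than seasonality.
The dominant spike at lag 7 indicates a seasonal period of 7.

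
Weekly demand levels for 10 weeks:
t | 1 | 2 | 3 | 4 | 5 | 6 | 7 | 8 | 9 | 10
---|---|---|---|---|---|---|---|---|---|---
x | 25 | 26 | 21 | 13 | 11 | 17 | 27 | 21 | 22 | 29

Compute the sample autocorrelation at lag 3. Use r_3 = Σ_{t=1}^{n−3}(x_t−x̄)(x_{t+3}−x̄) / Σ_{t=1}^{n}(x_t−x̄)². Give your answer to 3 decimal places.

Mean x̄ = (25 + 26 + 21 + 13 + 11 + 17 + 27 + 21 + 22 + 29)/10 = 21.2000
Σ(x_t−x̄)(x_{t+3}−x̄) = (-31.1600) + (-48.9600) + (0.8400) + (-47.5600) + (2.0400) + (-3.3600) + (45.2400) = -82.9200
Denominator Σ(x_t−x̄)² = 321.6000
r_3 = -82.9200 / 321.6000 = -0.258

-0.258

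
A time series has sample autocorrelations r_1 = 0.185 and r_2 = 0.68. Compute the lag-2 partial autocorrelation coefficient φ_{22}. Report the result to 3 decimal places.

0.669

φ_{22} = (r_2 − r_1²) / (1 − r_1²)
r_1² = (0.185)² = 0.034225
Numerator = 0.68 − 0.0342 = 0.6458; denominator = 1 − 0.0342 = 0.9658
φ_{22} = 0.6458 / 0.9658 = 0.669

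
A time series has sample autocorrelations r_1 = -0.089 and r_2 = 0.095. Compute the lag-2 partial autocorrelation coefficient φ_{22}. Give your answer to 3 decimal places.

φ_{22} = (r_2 − r_1²) / (1 − r_1²)
r_1² = (-0.089)² = 0.007921
Numerator = 0.095 − 0.0079 = 0.0871; denominator = 1 − 0.0079 = 0.9921
φ_{22} = 0.0871 / 0.9921 = 0.088

0.088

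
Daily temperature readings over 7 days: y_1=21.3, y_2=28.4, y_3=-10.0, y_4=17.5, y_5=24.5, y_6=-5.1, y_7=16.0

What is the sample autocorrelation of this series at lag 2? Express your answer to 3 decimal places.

Mean ȳ = (21.3 + 28.4 − 10.0 + 17.5 + 24.5 − 5.1 + 16.0)/7 = 13.2286
Deviations from mean: 8.0714, 15.1714, -23.2286, 4.2714, 11.2714, -18.3286, 2.7714
Numerator Σ_{t=1}^{5}(y_t−ȳ)(y_{t+2}−ȳ) = -431.5545
Denominator Σ(y_t−ȳ)² = 1323.7943
r_2 = -431.5545 / 1323.7943 = -0.326

-0.326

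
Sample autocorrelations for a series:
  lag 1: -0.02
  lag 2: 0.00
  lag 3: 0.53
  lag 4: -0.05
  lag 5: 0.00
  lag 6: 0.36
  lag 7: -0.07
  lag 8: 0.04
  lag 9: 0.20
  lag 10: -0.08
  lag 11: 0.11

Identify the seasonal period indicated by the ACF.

The largest autocorrelation is r_3 = 0.53, with weaker echoes at lags 6 (0.36) and 9 (0.20); the remaining lags stay at or below 0.11.
The dominant spike at lag 3 indicates a seasonal period of 3.

3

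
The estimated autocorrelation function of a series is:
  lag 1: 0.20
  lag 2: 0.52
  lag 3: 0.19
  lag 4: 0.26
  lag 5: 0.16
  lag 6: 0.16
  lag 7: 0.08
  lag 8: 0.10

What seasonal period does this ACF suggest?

2

The largest autocorrelation is r_2 = 0.52, with a weaker echo at lag 4 (0.26); the remaining lags stay at or below 0.20.
The dominant spike at lag 2 indicates a seasonal period of 2.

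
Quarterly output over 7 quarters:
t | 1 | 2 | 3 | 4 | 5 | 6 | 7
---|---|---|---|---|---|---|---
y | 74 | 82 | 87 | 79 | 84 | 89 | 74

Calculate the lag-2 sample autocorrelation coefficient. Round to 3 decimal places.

-0.308

Mean ȳ = (74 + 82 + 87 + 79 + 84 + 89 + 74)/7 = 81.2857
Numerator Σ_{t=1}^{5}(y_t−ȳ)(y_{t+2}−ȳ) = -65.1633
Denominator Σ(y_t−ȳ)² = 211.4286
r_2 = -65.1633 / 211.4286 = -0.308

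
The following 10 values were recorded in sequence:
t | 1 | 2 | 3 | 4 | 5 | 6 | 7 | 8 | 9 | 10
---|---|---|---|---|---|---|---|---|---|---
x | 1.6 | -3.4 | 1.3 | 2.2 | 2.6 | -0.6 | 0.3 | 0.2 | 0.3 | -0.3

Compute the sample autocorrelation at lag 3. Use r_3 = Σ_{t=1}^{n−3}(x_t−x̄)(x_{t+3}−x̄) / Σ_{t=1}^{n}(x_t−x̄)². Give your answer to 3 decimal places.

-0.289

Mean x̄ = (1.6 − 3.4 + 1.3 + 2.2 + 2.6 − 0.6 + 0.3 + 0.2 + 0.3 − 0.3)/10 = 0.4200
Σ(x_t−x̄)(x_{t+3}−x̄) = (2.1004) + (-8.3276) + (-0.8976) + (-0.2136) + (-0.4796) + (0.1224) + (0.0864) = -7.6092
Denominator Σ(x_t−x̄)² = 26.3160
r_3 = -7.6092 / 26.3160 = -0.289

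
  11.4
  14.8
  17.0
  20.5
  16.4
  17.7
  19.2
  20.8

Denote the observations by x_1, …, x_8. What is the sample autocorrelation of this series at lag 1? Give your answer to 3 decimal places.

Mean x̄ = (11.4 + 14.8 + 17.0 + 20.5 + 16.4 + 17.7 + 19.2 + 20.8)/8 = 17.2250
Deviations from mean: -5.8250, -2.4250, -0.2250, 3.2750, -0.8250, 0.4750, 1.9750, 3.5750
Numerator Σ_{t=1}^{7}(x_t−x̄)(x_{t+1}−x̄) = 18.8394
Denominator Σ(x_t−x̄)² = 68.1750
r_1 = 18.8394 / 68.1750 = 0.276

0.276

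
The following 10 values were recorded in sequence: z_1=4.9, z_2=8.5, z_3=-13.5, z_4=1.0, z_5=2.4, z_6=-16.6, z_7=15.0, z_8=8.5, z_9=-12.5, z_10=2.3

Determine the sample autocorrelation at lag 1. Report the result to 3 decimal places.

-0.373

Mean z̄ = (4.9 + 8.5 − 13.5 + 1.0 + 2.4 − 16.6 + 15.0 + 8.5 − 12.5 + 2.3)/10 = 0.0000
Numerator Σ_{t=1}^{9}(z_t−z̄)(z_{t+1}−z̄) = -380.5400
Denominator Σ(z_t−z̄)² = 1019.6200
r_1 = -380.5400 / 1019.6200 = -0.373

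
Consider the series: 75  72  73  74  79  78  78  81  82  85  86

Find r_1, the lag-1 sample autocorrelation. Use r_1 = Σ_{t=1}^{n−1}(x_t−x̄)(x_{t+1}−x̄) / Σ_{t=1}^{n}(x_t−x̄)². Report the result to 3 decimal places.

0.717

Mean x̄ = (75 + 72 + 73 + 74 + 79 + 78 + 78 + 81 + 82 + 85 + 86)/11 = 78.4545
Numerator Σ_{t=1}^{10}(x_t−x̄)(x_{t+1}−x̄) = 159.7934
Denominator Σ(x_t−x̄)² = 222.7273
r_1 = 159.7934 / 222.7273 = 0.717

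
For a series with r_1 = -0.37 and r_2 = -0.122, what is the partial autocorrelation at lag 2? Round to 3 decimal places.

-0.300

φ_{22} = (r_2 − r_1²) / (1 − r_1²)
r_1² = (-0.37)² = 0.1369
Numerator = -0.122 − 0.1369 = -0.2589; denominator = 1 − 0.1369 = 0.8631
φ_{22} = -0.2589 / 0.8631 = -0.300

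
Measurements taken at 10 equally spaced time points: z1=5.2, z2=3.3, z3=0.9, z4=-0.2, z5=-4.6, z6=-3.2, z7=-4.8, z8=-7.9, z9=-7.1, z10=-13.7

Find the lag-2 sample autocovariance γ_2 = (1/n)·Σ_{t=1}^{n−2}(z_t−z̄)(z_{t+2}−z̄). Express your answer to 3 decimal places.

Mean z̄ = (5.2 + 3.3 + 0.9 − 0.2 − 4.6 − 3.2 − 4.8 − 7.9 − 7.1 − 13.7)/10 = -3.2100
Σ_{t=1}^{8}(z_t−z̄)(z_{t+2}−z̄) = 106.0238
γ_2 = 106.0238 / 10 = 10.602

10.602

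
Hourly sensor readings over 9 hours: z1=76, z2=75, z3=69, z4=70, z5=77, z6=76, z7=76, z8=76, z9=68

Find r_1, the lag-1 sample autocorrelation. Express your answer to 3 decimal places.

Mean z̄ = (76 + 75 + 69 + 70 + 77 + 76 + 76 + 76 + 68)/9 = 73.6667
Numerator Σ_{t=1}^{8}(z_t−z̄)(z_{t+1}−z̄) = 7.2222
Denominator Σ(z_t−z̄)² = 102.0000
r_1 = 7.2222 / 102.0000 = 0.071

0.071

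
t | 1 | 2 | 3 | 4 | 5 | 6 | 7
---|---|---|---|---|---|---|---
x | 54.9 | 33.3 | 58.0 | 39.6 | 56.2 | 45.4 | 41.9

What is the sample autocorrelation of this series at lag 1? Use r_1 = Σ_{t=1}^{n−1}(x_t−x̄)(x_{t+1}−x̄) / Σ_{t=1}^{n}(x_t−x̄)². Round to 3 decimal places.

-0.770

Mean x̄ = (54.9 + 33.3 + 58.0 + 39.6 + 56.2 + 45.4 + 41.9)/7 = 47.0429
Deviations from mean: 7.8571, -13.7429, 10.9571, -7.4429, 9.1571, -1.6429, -5.1429
Σ(x_t−x̄)(x_{t+1}−x̄) = (-107.9796) + (-150.5824) + (-81.5524) + (-68.1553) + (-15.0439) + (8.4490) = -414.8647
Denominator Σ(x_t−x̄)² = 539.0571
r_1 = -414.8647 / 539.0571 = -0.770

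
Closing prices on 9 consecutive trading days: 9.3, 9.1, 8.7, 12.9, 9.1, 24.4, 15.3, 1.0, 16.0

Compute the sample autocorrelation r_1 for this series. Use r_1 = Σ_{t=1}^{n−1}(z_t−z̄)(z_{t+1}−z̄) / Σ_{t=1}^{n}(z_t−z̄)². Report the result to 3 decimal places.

-0.191

Mean z̄ = (9.3 + 9.1 + 8.7 + 12.9 + 9.1 + 24.4 + 15.3 + 1.0 + 16.0)/9 = 11.7556
Numerator Σ_{t=1}^{8}(z_t−z̄)(z_{t+1}−z̄) = -64.4353
Denominator Σ(z_t−z̄)² = 336.9222
r_1 = -64.4353 / 336.9222 = -0.191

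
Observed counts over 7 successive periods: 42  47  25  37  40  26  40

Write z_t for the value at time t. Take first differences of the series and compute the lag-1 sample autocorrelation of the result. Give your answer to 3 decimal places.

-0.554

First differences Δz: 5, -22, 12, 3, -14, 14
Mean of differences = -0.3333
Numerator Σ(Δz_t−Δz̄)(Δz_{t+1}−Δz̄) = -583.1111
Denominator Σ(Δz_t−Δz̄)² = 1053.3333
r_1(Δz) = -583.1111 / 1053.3333 = -0.554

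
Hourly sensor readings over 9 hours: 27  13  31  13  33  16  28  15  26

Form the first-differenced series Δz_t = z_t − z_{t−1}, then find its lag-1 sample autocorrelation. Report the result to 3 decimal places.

First differences Δz: -14, 18, -18, 20, -17, 12, -13, 11
Mean of differences = -0.1250
Numerator Σ(Δz_t−Δz̄)(Δz_{t+1}−Δz̄) = -1778.7656
Denominator Σ(Δz_t−Δz̄)² = 1966.8750
r_1(Δz) = -1778.7656 / 1966.8750 = -0.904

-0.904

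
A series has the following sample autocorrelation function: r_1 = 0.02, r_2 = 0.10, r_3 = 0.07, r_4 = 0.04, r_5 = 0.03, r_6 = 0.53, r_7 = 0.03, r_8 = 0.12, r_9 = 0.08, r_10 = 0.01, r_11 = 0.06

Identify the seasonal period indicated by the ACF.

The largest autocorrelation is r_6 = 0.53; the remaining lags stay at or below 0.12.
The dominant spike at lag 6 indicates a seasonal period of 6.

6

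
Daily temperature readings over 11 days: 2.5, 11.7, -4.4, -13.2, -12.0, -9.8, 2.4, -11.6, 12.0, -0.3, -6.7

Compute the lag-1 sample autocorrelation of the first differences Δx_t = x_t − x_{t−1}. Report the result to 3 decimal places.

First differences Δx: 9.2, -16.1, -8.8, 1.2, 2.2, 12.2, -14.0, 23.6, -12.3, -6.4
Mean of differences = -0.9200
Numerator Σ(Δx_t−Δx̄)(Δx_{t+1}−Δx̄) = -712.1664
Denominator Σ(Δx_t−Δx̄)² = 1513.1560
r_1(Δx) = -712.1664 / 1513.1560 = -0.471

-0.471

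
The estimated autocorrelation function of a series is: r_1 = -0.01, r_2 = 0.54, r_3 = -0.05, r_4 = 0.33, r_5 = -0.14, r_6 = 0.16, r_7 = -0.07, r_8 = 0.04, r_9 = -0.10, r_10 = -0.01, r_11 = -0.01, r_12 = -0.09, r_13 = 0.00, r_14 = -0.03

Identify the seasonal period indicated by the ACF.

2

The largest autocorrelation is r_2 = 0.54, with weaker echoes at lags 4 (0.33) and 6 (0.16); the remaining lags stay at or below 0.04.
The dominant spike at lag 2 indicates a seasonal period of 2.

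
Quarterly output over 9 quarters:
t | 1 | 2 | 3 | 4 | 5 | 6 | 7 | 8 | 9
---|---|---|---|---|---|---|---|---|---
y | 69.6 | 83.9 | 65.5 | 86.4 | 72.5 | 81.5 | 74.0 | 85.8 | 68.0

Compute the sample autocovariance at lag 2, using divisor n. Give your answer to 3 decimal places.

Mean ȳ = (69.6 + 83.9 + 65.5 + 86.4 + 72.5 + 81.5 + 74.0 + 85.8 + 68.0)/9 = 76.3556
Σ_{t=1}^{7}(y_t−ȳ)(y_{t+2}−ȳ) = 319.9927
γ_2 = 319.9927 / 9 = 35.555

35.555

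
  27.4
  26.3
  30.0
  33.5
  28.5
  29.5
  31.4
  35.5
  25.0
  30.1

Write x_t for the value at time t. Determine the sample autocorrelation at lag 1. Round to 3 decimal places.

Mean x̄ = (27.4 + 26.3 + 30.0 + 33.5 + 28.5 + 29.5 + 31.4 + 35.5 + 25.0 + 30.1)/10 = 29.7200
Numerator Σ_{t=1}^{9}(x_t−x̄)(x_{t+1}−x̄) = -16.0424
Denominator Σ(x_t−x̄)² = 91.6360
r_1 = -16.0424 / 91.6360 = -0.175

-0.175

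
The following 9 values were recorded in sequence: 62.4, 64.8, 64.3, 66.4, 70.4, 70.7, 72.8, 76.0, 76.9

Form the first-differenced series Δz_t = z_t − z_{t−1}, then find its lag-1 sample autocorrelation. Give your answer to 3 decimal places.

First differences Δz: 2.4, -0.5, 2.1, 4.0, 0.3, 2.1, 3.2, 0.9
Mean of differences = 1.8125
Numerator Σ(Δz_t−Δz̄)(Δz_{t+1}−Δz̄) = -6.0052
Denominator Σ(Δz_t−Δz̄)² = 15.6888
r_1(Δz) = -6.0052 / 15.6888 = -0.383

-0.383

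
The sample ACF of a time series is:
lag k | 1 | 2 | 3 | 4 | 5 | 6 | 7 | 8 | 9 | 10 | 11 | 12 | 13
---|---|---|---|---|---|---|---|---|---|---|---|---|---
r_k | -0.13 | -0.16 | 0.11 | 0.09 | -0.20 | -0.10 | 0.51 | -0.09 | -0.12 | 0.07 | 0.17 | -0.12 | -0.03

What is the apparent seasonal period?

7

The largest autocorrelation is r_7 = 0.51; the remaining lags stay at or below 0.17.
The dominant spike at lag 7 indicates a seasonal period of 7.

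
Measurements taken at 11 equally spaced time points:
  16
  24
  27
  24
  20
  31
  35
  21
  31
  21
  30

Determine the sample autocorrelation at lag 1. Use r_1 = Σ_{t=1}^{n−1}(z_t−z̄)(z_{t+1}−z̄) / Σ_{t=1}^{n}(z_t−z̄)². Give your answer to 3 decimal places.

-0.213

Mean z̄ = (16 + 24 + 27 + 24 + 20 + 31 + 35 + 21 + 31 + 21 + 30)/11 = 25.4545
Numerator Σ_{t=1}^{10}(z_t−z̄)(z_{t+1}−z̄) = -72.2975
Denominator Σ(z_t−z̄)² = 338.7273
r_1 = -72.2975 / 338.7273 = -0.213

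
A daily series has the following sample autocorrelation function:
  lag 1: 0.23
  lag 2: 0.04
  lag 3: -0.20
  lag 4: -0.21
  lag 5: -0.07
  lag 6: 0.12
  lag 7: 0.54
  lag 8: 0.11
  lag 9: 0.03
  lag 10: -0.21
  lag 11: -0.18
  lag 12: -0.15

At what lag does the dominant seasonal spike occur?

The largest autocorrelation is r_7 = 0.54; the remaining lags stay at or below 0.23. The elevated value at lag 1 (0.23), dropping to 0.04 at lag 2, reflects decaying short-term dependence rather than seasonality.
The dominant spike at lag 7 indicates a seasonal period of 7.

7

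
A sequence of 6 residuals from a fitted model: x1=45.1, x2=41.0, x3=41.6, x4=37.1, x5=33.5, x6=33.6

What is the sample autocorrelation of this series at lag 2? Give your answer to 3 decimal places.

Mean x̄ = (45.1 + 41.0 + 41.6 + 37.1 + 33.5 + 33.6)/6 = 38.6500
Deviations from mean: 6.4500, 2.3500, 2.9500, -1.5500, -5.1500, -5.0500
Numerator Σ_{t=1}^{4}(x_t−x̄)(x_{t+2}−x̄) = 8.0200
Denominator Σ(x_t−x̄)² = 110.2550
r_2 = 8.0200 / 110.2550 = 0.073

0.073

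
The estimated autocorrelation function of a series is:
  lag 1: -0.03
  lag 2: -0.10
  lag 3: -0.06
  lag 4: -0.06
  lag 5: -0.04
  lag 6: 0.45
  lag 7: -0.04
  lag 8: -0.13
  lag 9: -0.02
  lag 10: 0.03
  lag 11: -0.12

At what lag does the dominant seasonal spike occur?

The largest autocorrelation is r_6 = 0.45; the remaining lags stay at or below 0.03.
The dominant spike at lag 6 indicates a seasonal period of 6.

6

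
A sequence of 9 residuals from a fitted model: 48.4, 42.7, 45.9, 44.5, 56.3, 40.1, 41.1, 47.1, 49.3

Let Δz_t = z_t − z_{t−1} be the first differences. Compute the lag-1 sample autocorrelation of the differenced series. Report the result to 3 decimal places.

First differences Δz: -5.7, 3.2, -1.4, 11.8, -16.2, 1.0, 6.0, 2.2
Mean of differences = 0.1125
Numerator Σ(Δz_t−Δz̄)(Δz_{t+1}−Δz̄) = -227.9077
Denominator Σ(Δz_t−Δz̄)² = 488.1088
r_1(Δz) = -227.9077 / 488.1088 = -0.467

-0.467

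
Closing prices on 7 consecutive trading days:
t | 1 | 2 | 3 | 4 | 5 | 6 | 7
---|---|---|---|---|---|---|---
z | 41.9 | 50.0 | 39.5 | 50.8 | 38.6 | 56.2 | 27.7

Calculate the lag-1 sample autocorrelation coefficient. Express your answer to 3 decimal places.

-0.664

Mean z̄ = (41.9 + 50.0 + 39.5 + 50.8 + 38.6 + 56.2 + 27.7)/7 = 43.5286
Deviations from mean: -1.6286, 6.4714, -4.0286, 7.2714, -4.9286, 12.6714, -15.8286
Σ(z_t−z̄)(z_{t+1}−z̄) = (-10.5392) + (-26.0706) + (-29.2935) + (-35.8378) + (-62.4520) + (-200.5706) = -364.7637
Denominator Σ(z_t−z̄)² = 549.0343
r_1 = -364.7637 / 549.0343 = -0.664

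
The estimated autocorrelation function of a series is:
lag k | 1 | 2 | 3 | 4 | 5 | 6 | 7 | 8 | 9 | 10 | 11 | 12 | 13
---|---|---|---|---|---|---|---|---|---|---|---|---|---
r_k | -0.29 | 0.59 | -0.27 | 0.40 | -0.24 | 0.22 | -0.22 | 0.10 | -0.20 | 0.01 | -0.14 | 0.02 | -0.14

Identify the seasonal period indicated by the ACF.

2

The largest autocorrelation is r_2 = 0.59, with weaker echoes at lags 4 (0.40) and 6 (0.22); the remaining lags stay at or below 0.10.
The dominant spike at lag 2 indicates a seasonal period of 2.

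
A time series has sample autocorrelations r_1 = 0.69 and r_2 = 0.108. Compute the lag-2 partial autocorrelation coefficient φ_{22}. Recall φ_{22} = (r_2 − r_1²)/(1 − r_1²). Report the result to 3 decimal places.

-0.703

φ_{22} = (r_2 − r_1²) / (1 − r_1²)
r_1² = (0.69)² = 0.4761
Numerator = 0.108 − 0.4761 = -0.3681; denominator = 1 − 0.4761 = 0.5239
φ_{22} = -0.3681 / 0.5239 = -0.703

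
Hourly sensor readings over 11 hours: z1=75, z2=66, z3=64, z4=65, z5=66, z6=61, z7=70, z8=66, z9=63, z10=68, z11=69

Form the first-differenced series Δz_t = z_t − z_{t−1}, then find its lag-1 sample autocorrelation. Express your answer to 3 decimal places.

First differences Δz: -9, -2, 1, 1, -5, 9, -4, -3, 5, 1
Mean of differences = -0.6000
Numerator Σ(Δz_t−Δz̄)(Δz_{t+1}−Δz̄) = -66.1600
Denominator Σ(Δz_t−Δz̄)² = 240.4000
r_1(Δz) = -66.1600 / 240.4000 = -0.275

-0.275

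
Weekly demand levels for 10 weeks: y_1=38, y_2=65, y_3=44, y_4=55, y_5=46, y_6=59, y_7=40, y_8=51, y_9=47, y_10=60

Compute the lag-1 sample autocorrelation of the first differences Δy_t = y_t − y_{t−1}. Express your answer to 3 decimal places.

First differences Δy: 27, -21, 11, -9, 13, -19, 11, -4, 13
Mean of differences = 2.4444
Numerator Σ(Δy_t−Δȳ)(Δy_{t+1}−Δȳ) = -1527.9753
Denominator Σ(Δy_t−Δȳ)² = 2154.2222
r_1(Δy) = -1527.9753 / 2154.2222 = -0.709

-0.709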